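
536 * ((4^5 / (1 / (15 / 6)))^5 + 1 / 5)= 58933823248793600107.20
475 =475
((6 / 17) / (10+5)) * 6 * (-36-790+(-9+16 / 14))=-70044 / 595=-117.72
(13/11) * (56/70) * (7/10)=182/275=0.66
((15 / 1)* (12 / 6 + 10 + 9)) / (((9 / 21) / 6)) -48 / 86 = 189606 / 43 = 4409.44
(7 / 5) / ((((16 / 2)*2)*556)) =7 / 44480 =0.00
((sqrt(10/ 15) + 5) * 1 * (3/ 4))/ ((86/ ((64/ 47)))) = 8 * sqrt(6)/ 2021 + 120/ 2021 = 0.07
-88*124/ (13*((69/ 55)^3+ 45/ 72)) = -14523872000/ 44979311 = -322.90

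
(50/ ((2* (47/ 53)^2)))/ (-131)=-70225/ 289379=-0.24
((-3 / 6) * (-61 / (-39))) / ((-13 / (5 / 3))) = 305 / 3042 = 0.10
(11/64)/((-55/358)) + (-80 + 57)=-3859/160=-24.12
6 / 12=1 / 2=0.50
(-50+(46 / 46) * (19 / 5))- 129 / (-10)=-333 / 10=-33.30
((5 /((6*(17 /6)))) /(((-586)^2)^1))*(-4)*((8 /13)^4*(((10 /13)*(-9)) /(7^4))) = 1843200 /1301047293742469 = 0.00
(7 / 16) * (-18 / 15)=-21 / 40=-0.52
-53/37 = -1.43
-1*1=-1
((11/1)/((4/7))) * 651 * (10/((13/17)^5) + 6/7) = 181921173357/371293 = 489966.61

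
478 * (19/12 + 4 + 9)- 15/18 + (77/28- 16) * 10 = 13675/2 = 6837.50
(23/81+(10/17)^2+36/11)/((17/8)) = 8039528/4377483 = 1.84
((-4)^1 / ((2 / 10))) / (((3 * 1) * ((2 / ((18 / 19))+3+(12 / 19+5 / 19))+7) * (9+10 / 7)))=-1995 / 40588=-0.05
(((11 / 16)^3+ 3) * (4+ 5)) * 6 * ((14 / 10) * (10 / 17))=147.86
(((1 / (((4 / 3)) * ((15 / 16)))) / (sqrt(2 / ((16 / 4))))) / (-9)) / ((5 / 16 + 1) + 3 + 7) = -64 * sqrt(2) / 8145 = -0.01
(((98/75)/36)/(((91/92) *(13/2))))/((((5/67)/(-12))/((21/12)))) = -302036/190125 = -1.59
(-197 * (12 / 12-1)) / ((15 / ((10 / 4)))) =0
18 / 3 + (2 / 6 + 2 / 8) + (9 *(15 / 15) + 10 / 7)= 1429 / 84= 17.01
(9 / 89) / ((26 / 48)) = 216 / 1157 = 0.19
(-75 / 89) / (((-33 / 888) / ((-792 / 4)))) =-4489.89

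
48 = 48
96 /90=1.07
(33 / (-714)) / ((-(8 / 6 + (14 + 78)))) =33 / 66640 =0.00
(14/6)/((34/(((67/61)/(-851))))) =-469/5294922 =-0.00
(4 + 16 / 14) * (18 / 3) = 216 / 7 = 30.86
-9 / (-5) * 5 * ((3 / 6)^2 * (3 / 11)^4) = 729 / 58564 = 0.01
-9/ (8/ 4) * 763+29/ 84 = -288385/ 84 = -3433.15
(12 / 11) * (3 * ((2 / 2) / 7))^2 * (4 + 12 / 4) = 108 / 77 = 1.40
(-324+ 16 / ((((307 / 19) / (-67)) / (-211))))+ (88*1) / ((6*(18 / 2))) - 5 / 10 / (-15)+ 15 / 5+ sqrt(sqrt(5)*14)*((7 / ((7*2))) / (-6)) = -sqrt(14)*5^(1 / 4) / 12+ 1133895113 / 82890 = 13679.05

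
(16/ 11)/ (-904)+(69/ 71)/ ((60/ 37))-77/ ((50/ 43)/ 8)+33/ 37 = -172499363131/ 326536100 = -528.27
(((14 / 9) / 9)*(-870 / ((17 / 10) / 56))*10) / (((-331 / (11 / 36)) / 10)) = 625240000 / 1367361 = 457.26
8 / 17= 0.47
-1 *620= -620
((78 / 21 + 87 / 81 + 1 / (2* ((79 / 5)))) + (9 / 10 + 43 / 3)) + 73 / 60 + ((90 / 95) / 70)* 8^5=527374103 / 1134756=464.75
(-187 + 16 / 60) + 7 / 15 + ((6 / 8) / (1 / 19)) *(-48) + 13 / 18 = -78259 / 90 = -869.54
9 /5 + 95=484 /5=96.80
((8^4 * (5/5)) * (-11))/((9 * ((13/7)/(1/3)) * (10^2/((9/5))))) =-16.17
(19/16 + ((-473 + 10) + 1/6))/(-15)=22159/720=30.78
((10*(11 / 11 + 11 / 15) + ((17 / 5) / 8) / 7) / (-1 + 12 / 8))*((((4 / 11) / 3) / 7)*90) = 29222 / 539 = 54.22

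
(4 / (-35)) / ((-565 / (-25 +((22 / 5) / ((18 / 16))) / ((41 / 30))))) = -1556 / 347475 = -0.00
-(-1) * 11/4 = 11/4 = 2.75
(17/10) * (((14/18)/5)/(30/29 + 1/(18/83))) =493/10525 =0.05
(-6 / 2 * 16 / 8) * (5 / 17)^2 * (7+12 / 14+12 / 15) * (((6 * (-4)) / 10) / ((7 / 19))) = 414504 / 14161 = 29.27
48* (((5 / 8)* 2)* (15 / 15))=60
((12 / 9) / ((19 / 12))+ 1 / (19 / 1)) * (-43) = -731 / 19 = -38.47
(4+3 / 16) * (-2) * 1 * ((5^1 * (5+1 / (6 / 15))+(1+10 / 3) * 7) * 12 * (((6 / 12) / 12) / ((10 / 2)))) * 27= -245421 / 160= -1533.88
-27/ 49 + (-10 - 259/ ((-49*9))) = -4394/ 441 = -9.96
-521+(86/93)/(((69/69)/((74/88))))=-520.22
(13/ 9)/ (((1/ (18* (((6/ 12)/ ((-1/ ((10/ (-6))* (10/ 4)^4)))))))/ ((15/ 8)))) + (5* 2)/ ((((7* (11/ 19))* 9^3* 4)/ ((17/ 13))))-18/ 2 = 1577.92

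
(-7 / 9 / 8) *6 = -7 / 12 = -0.58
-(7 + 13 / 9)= -76 / 9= -8.44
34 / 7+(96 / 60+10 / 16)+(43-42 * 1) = 2263 / 280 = 8.08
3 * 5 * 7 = 105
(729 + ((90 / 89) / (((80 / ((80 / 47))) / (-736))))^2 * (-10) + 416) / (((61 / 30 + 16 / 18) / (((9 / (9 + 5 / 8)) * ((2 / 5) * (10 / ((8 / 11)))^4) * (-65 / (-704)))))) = -9493363891460109375 / 16492993151488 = -575599.82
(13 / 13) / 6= 1 / 6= 0.17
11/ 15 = 0.73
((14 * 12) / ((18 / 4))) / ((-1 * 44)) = -0.85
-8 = -8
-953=-953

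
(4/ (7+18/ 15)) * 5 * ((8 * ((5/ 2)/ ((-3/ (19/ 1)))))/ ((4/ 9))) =-695.12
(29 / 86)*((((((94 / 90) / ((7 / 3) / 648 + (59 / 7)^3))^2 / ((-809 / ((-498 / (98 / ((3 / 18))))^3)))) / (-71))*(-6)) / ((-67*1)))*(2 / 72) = -17801814045402 / 659477452624214753167542775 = -0.00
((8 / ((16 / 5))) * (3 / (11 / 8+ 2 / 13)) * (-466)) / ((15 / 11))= -1676.43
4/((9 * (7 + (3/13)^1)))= 26/423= 0.06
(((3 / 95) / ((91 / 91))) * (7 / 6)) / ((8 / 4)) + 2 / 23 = 921 / 8740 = 0.11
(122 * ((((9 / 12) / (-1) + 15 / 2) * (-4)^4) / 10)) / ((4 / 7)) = 184464 / 5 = 36892.80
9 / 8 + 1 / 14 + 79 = 4491 / 56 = 80.20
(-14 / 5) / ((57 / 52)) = -728 / 285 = -2.55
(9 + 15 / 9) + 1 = 35 / 3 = 11.67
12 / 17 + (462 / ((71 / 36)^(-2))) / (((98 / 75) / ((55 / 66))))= 117905951 / 102816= 1146.77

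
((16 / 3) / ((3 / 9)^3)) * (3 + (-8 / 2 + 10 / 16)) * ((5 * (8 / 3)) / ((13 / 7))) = -5040 / 13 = -387.69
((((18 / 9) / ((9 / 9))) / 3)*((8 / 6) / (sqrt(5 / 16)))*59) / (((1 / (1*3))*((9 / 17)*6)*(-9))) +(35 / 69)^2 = 1225 / 4761 - 16048*sqrt(5) / 3645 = -9.59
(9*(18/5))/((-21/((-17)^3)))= 265302/35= 7580.06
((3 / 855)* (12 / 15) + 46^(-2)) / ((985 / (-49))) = -0.00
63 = 63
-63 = -63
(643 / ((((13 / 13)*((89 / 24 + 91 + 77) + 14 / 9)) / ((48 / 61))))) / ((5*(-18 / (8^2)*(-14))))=3950592 / 26634125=0.15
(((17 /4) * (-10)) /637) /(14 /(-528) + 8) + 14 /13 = 286562 /268177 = 1.07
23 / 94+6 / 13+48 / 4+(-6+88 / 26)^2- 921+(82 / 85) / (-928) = -282400408183 / 313271920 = -901.45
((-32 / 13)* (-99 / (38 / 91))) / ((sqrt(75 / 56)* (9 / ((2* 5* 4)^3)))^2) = 11303649280000 / 513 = 22034404054.58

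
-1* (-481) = 481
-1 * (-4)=4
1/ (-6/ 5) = -5/ 6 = -0.83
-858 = -858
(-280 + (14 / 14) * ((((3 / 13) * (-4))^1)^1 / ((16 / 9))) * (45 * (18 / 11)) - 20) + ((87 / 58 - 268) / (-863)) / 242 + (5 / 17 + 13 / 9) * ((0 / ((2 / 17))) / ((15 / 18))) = -1836603781 / 5429996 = -338.23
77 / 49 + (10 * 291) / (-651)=-629 / 217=-2.90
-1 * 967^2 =-935089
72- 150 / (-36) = 457 / 6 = 76.17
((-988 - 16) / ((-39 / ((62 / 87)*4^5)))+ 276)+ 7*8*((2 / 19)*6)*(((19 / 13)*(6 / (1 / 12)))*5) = 127819540 / 3393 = 37671.54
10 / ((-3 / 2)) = -20 / 3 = -6.67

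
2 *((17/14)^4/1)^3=582622237229761/28346956187648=20.55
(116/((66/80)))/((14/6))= 4640/77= 60.26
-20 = -20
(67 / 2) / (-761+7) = -0.04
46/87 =0.53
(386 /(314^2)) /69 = 193 /3401562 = 0.00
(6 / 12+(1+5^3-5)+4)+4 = 259 / 2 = 129.50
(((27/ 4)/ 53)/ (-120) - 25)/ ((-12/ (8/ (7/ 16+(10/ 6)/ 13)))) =2756117/ 93545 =29.46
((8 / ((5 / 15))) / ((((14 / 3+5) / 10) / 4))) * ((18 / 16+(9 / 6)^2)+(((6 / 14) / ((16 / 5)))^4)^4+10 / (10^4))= 80287017531369969868123351748887017 / 239468501967495406373027027353600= 335.27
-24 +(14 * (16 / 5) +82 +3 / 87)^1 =14911 / 145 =102.83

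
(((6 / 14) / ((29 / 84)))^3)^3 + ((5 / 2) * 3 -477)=-13419090158004159 / 29014291951738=-462.50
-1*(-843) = 843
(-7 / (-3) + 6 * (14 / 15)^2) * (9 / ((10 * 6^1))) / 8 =567 / 4000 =0.14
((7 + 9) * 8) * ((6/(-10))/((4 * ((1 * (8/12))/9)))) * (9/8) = -1458/5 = -291.60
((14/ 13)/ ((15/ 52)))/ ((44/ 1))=14/ 165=0.08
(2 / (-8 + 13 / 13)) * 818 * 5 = -8180 / 7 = -1168.57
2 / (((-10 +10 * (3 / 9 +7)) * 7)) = 3 / 665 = 0.00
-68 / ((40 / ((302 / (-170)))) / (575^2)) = 1996975 / 2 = 998487.50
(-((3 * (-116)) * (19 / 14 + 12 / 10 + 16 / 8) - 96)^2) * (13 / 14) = -22523838714 / 8575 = -2626686.73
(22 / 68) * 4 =22 / 17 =1.29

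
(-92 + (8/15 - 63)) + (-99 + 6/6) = -3787/15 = -252.47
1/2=0.50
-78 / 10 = -39 / 5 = -7.80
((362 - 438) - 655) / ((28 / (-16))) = 2924 / 7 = 417.71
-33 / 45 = -0.73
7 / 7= 1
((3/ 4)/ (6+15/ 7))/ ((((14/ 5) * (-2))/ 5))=-25/ 304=-0.08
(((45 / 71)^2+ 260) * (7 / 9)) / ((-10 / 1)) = -1837759 / 90738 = -20.25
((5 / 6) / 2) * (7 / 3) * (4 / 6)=35 / 54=0.65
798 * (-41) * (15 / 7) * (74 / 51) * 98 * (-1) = 169479240 / 17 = 9969367.06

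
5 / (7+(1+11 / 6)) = 30 / 59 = 0.51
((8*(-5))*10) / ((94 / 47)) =-200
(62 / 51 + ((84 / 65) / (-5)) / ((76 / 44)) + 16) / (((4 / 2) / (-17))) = -2687263 / 18525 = -145.06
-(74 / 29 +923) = -26841 / 29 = -925.55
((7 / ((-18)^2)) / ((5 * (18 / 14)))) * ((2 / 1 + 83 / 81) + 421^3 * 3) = 222120506783 / 295245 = 752326.06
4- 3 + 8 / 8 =2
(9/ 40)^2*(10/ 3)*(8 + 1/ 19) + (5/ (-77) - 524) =-122355033/ 234080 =-522.71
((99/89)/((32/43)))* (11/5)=46827/14240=3.29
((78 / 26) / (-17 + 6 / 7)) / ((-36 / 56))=98 / 339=0.29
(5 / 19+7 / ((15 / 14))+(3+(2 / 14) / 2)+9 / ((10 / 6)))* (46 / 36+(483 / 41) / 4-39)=-446719027 / 841320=-530.97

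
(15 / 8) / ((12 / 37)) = 185 / 32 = 5.78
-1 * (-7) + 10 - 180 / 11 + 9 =106 / 11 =9.64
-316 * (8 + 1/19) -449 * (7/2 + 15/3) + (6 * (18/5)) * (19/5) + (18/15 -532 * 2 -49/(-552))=-1925010209/262200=-7341.76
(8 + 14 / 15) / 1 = 134 / 15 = 8.93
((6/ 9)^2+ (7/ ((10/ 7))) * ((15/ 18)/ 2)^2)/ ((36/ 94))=17531/ 5184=3.38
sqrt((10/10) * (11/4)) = sqrt(11)/2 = 1.66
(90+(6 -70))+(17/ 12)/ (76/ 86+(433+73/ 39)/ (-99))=25.60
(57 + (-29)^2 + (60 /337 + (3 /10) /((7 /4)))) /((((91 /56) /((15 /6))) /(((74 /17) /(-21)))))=-184495616 /644007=-286.48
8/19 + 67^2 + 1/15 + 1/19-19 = 1274104/285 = 4470.54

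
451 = 451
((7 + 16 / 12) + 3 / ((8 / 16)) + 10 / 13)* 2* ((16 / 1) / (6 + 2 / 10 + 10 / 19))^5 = 9557916457369600000 / 4154979618940761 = 2300.35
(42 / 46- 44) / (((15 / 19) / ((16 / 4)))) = -75316 / 345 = -218.31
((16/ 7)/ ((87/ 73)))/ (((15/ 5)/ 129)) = 50224/ 609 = 82.47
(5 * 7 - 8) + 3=30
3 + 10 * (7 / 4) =41 / 2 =20.50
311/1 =311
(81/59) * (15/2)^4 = 4100625/944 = 4343.88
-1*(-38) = 38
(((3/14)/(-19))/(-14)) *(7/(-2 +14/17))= -51/10640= -0.00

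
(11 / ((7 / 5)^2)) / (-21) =-275 / 1029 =-0.27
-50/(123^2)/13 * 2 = -100/196677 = -0.00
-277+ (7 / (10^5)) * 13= -27699909 / 100000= -277.00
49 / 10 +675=6799 / 10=679.90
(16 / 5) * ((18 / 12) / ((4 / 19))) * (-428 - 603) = -117534 / 5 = -23506.80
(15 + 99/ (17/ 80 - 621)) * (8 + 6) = 10318350/ 49663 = 207.77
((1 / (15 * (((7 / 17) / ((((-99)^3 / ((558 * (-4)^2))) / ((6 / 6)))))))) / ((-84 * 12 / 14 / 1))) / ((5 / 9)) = 610929 / 1388800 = 0.44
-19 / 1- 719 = -738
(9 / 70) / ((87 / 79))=237 / 2030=0.12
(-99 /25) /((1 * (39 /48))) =-1584 /325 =-4.87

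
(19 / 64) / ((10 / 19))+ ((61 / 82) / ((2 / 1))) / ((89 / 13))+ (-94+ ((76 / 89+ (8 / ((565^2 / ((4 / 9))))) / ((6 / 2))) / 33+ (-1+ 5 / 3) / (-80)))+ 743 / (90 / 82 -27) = -956628516455534059 / 7838093581084800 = -122.05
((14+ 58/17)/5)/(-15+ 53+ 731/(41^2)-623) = -248788/41762795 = -0.01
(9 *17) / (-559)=-153 / 559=-0.27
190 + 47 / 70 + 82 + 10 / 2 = 277.67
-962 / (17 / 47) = -45214 / 17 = -2659.65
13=13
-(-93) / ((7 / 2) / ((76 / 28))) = 3534 / 49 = 72.12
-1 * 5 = -5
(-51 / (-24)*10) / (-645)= -17 / 516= -0.03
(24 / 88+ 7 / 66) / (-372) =-25 / 24552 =-0.00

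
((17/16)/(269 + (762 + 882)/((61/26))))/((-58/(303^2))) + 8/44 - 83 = -51055684687/603833824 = -84.55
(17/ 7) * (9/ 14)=1.56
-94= -94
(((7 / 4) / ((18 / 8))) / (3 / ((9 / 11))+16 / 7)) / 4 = 49 / 1500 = 0.03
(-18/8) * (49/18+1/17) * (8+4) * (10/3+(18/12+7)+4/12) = -62123/68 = -913.57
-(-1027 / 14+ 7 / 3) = 2983 / 42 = 71.02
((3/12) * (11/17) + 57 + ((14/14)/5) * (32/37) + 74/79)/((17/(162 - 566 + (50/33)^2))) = -6333414584756/4599647415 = -1376.93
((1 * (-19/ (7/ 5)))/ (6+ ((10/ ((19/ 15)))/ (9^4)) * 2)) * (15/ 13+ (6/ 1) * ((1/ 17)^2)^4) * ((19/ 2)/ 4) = -6.20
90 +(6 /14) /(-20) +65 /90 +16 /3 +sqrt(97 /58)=sqrt(5626) /58 +121003 /1260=97.33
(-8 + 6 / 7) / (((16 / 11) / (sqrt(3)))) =-275 * sqrt(3) / 56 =-8.51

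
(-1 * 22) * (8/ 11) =-16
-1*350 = -350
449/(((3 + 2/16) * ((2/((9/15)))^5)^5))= 380432585639907/31250000000000000000000000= 0.00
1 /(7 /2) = 2 /7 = 0.29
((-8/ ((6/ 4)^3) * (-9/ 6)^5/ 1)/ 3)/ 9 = 0.67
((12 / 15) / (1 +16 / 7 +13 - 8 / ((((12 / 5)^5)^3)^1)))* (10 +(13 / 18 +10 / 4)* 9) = 2103058444931039232 / 1097749219074044345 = 1.92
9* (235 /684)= 235 /76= 3.09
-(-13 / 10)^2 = -169 / 100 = -1.69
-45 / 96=-0.47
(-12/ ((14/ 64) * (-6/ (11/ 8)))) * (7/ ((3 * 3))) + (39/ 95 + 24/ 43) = 395093/ 36765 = 10.75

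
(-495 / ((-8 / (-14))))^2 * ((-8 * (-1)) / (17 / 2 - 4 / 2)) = 12006225 / 13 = 923555.77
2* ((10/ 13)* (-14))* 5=-1400/ 13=-107.69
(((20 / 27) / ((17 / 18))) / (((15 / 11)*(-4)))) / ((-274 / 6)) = 0.00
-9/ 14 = -0.64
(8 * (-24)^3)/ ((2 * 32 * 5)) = -345.60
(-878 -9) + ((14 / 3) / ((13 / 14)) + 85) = -31082 / 39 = -796.97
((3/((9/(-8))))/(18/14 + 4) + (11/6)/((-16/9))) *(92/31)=-125465/27528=-4.56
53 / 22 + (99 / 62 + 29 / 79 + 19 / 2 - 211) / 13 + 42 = 20354141 / 700414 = 29.06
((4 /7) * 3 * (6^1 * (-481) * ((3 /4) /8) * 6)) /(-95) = 38961 /1330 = 29.29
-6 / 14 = -3 / 7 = -0.43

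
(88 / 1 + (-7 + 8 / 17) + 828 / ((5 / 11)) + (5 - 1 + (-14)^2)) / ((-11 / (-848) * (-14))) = -6890424 / 595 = -11580.54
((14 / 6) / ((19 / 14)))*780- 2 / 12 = 152861 / 114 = 1340.89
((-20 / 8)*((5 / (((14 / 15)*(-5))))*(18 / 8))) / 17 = 675 / 1904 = 0.35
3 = 3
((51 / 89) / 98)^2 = 2601 / 76073284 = 0.00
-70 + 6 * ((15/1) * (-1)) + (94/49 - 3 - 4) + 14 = -7403/49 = -151.08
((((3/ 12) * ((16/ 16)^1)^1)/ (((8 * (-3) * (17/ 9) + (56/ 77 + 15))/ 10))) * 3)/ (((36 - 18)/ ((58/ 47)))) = -1595/ 91838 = -0.02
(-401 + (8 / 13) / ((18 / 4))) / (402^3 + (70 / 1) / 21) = -46901 / 7600882926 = -0.00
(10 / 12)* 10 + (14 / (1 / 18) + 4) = 793 / 3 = 264.33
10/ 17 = 0.59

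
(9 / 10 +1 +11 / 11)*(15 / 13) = 3.35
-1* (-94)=94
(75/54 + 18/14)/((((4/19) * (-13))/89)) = -569867/6552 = -86.98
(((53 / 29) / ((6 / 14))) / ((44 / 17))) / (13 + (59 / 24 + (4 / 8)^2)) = 12614 / 120263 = 0.10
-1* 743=-743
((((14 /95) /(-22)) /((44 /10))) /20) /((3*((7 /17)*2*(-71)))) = 17 /39174960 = 0.00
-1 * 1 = -1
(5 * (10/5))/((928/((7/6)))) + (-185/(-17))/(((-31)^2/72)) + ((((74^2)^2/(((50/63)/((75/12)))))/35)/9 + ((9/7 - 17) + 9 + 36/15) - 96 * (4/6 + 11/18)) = 397724301935123/530625760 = 749538.25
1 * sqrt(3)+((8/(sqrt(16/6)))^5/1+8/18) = 4/9+sqrt(3)+1152 * sqrt(6) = 2823.99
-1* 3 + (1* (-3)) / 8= -27 / 8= -3.38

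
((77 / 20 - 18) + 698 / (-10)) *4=-1679 / 5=-335.80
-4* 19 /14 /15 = -38 /105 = -0.36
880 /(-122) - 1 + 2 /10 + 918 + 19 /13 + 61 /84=303808877 /333060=912.17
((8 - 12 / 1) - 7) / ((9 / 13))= -143 / 9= -15.89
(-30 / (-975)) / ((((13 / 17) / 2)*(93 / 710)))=0.61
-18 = -18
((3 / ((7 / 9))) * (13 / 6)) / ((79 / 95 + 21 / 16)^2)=135158400 / 74347567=1.82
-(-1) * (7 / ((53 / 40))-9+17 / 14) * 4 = -3714 / 371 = -10.01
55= 55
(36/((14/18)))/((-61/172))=-55728/427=-130.51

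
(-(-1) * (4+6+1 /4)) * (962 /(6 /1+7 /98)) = 138047 /85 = 1624.08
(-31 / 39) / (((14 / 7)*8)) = -31 / 624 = -0.05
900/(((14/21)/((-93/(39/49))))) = -2050650/13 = -157742.31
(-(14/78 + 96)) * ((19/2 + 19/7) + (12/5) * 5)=-423863/182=-2328.92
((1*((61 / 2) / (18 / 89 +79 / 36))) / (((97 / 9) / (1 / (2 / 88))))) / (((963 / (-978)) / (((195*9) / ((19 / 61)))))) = -450184806648720 / 1514306479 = -297287.78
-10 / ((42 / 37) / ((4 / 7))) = -5.03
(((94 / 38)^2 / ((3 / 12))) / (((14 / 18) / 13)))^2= 1068767251344 / 6385729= 167368.09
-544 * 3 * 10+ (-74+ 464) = -15930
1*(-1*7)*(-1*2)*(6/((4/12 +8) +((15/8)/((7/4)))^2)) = 49392/5575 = 8.86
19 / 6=3.17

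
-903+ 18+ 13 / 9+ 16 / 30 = -39736 / 45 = -883.02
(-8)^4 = 4096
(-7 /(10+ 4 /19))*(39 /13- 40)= 4921 /194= 25.37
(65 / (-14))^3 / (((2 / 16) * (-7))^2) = -2197000 / 16807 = -130.72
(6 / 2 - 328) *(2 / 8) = -325 / 4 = -81.25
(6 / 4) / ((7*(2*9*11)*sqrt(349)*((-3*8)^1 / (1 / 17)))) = -0.00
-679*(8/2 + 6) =-6790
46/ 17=2.71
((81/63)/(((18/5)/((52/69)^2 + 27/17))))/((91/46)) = 872575/2241603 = 0.39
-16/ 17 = -0.94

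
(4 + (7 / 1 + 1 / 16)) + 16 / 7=1495 / 112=13.35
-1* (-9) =9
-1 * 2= -2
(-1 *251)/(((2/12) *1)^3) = -54216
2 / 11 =0.18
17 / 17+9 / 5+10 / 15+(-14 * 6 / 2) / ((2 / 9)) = -2783 / 15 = -185.53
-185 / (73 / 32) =-5920 / 73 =-81.10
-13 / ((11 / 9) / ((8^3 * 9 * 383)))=-206489088 / 11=-18771735.27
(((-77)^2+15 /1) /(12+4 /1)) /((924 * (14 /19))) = 14117 /25872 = 0.55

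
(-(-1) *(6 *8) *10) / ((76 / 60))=7200 / 19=378.95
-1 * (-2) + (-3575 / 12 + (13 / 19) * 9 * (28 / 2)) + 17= -43937 / 228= -192.71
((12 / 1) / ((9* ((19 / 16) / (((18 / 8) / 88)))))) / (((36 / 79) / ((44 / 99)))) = 158 / 5643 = 0.03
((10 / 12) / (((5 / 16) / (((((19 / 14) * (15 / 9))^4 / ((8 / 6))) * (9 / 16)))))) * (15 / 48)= 9.20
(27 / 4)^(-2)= 0.02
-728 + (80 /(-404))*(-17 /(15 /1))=-727.78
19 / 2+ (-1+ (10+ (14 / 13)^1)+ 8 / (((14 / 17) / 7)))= 2277 / 26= 87.58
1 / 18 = 0.06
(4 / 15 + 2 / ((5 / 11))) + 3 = 23 / 3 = 7.67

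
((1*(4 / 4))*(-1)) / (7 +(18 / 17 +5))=-17 / 222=-0.08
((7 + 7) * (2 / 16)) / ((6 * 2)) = 7 / 48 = 0.15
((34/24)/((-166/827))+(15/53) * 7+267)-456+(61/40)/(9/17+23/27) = -64583261467/334675920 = -192.97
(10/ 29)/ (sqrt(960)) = sqrt(15)/ 348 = 0.01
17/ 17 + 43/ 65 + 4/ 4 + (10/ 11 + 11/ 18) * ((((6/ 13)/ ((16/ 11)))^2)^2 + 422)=644.20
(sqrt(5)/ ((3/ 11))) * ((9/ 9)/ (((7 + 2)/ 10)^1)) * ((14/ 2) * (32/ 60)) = 1232 * sqrt(5)/ 81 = 34.01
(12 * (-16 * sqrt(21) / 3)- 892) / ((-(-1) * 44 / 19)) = -4237 / 11- 304 * sqrt(21) / 11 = -511.83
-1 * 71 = -71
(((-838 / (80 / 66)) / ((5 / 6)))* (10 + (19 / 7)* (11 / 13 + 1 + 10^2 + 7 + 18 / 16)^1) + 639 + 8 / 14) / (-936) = 9292647023 / 34070400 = 272.75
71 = 71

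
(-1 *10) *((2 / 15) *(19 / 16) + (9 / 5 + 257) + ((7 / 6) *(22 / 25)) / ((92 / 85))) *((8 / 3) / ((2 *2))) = -1732.71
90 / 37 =2.43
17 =17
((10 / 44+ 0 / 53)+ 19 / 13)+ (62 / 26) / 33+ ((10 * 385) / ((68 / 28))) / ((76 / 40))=231719053 / 277134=836.13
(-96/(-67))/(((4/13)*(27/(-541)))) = -56264/603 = -93.31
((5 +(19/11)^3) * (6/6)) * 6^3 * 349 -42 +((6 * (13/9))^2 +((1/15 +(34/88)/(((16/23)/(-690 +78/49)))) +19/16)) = 17962392542081/23478840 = 765046.00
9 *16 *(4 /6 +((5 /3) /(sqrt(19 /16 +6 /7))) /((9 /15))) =96 +1600 *sqrt(1603) /229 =375.74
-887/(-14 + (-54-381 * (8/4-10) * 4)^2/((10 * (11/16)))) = -48785/1178647582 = -0.00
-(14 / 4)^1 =-7 / 2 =-3.50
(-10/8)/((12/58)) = -145/24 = -6.04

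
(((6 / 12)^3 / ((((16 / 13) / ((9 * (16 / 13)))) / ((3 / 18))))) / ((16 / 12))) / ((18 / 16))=1 / 8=0.12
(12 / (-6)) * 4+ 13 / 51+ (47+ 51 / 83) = 168767 / 4233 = 39.87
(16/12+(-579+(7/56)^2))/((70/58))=-478.63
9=9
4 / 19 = 0.21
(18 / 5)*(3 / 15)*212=3816 / 25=152.64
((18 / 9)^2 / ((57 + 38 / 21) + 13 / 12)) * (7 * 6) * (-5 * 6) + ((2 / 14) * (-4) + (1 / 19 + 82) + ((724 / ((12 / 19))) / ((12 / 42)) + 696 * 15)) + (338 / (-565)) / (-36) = 5462703800999 / 378054495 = 14449.51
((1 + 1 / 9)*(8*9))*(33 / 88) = 30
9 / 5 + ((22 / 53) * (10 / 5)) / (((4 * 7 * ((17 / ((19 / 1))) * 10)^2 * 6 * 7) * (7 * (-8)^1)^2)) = 2541965211011 / 1412202892800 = 1.80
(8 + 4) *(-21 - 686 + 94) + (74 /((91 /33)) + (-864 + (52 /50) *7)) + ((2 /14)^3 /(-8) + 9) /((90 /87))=-43754482501 /5350800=-8177.19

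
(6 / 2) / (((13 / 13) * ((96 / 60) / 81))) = 1215 / 8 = 151.88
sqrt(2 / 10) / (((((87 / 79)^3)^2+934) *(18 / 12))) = 486174911042 *sqrt(5) / 3412159644864345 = 0.00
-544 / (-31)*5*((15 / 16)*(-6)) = -15300 / 31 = -493.55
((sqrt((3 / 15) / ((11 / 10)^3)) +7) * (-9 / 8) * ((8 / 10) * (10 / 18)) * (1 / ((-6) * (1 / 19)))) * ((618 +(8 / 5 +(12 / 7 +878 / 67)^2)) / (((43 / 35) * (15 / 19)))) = 10120.53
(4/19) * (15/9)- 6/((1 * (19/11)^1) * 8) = -1/12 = -0.08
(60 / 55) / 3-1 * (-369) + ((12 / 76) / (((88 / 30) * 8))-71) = 1995501 / 6688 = 298.37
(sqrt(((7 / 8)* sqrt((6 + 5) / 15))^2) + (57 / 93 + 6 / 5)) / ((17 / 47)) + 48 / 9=329* sqrt(165) / 2040 + 81781 / 7905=12.42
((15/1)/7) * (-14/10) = -3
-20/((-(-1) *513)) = -20/513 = -0.04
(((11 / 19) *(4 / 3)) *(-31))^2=1860496 / 3249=572.64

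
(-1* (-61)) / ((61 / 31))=31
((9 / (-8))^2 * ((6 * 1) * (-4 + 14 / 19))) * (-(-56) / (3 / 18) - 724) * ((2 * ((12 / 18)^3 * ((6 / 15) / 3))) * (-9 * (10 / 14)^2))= -3247560 / 931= -3488.25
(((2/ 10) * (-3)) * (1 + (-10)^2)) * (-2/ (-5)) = -606/ 25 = -24.24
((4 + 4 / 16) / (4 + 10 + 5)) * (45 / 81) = 85 / 684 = 0.12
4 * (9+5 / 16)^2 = 346.89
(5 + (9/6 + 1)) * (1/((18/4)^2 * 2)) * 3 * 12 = 6.67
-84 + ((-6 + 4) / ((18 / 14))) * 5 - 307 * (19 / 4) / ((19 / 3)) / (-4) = -4927 / 144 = -34.22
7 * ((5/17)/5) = 0.41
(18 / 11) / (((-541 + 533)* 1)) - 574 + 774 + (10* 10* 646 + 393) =2868483 / 44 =65192.80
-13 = -13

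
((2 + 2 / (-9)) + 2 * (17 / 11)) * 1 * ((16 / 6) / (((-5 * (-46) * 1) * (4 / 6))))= 964 / 11385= 0.08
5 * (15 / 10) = 15 / 2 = 7.50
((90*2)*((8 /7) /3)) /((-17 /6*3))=-960 /119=-8.07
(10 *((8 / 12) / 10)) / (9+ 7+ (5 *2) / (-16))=16 / 369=0.04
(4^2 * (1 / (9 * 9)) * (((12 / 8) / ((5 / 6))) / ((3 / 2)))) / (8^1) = 4 / 135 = 0.03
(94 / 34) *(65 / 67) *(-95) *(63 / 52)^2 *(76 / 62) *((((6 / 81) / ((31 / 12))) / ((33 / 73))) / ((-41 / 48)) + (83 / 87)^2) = -16546833880045875 / 43177052202856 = -383.23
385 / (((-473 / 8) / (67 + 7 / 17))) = -438.96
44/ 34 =22/ 17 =1.29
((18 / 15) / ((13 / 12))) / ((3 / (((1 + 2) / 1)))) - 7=-5.89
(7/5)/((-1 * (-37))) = 7/185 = 0.04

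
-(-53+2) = 51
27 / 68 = 0.40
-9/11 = -0.82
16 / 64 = 1 / 4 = 0.25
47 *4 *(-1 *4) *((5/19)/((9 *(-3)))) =3760/513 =7.33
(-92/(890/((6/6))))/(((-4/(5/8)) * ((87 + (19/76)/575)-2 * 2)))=13225/67960756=0.00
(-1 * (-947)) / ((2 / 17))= 16099 / 2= 8049.50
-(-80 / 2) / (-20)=-2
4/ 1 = 4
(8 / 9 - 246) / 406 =-0.60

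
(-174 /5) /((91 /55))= -1914 /91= -21.03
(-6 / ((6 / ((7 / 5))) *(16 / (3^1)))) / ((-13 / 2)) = 21 / 520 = 0.04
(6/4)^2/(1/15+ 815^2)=135/39853504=0.00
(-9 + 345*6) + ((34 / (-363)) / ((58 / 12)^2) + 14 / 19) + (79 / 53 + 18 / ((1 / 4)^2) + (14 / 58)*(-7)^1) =240764539603 / 102473327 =2349.53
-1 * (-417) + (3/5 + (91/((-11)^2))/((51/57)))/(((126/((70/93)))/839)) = 730383277/1721709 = 424.22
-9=-9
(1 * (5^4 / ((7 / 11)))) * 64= 440000 / 7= 62857.14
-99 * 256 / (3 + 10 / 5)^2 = -1013.76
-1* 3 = -3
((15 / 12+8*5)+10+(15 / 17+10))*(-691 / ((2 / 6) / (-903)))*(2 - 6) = -7908857775 / 17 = -465226927.94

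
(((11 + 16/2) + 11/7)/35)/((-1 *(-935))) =144/229075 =0.00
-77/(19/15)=-60.79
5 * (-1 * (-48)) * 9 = 2160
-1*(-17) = 17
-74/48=-37/24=-1.54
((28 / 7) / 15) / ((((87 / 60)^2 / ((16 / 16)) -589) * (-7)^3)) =320 / 241567011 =0.00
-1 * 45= -45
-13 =-13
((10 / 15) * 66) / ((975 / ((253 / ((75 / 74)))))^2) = 15422584496 / 5347265625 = 2.88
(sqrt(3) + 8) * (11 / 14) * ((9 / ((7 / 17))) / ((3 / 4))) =1122 * sqrt(3) / 49 + 8976 / 49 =222.84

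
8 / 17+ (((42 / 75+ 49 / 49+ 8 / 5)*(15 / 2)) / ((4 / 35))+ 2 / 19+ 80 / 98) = 26433265 / 126616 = 208.77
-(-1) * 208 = 208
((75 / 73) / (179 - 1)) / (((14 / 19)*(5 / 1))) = 285 / 181916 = 0.00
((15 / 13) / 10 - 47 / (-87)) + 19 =44461 / 2262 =19.66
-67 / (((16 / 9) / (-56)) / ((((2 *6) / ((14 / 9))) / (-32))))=-16281 / 32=-508.78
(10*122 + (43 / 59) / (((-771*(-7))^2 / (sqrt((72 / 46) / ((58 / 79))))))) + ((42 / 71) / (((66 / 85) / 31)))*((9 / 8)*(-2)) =43*sqrt(105386) / 382086265659 + 3645275 / 3124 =1166.86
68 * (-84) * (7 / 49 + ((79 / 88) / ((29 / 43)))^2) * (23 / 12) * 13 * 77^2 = -1615714195.21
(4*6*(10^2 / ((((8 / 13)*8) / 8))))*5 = 19500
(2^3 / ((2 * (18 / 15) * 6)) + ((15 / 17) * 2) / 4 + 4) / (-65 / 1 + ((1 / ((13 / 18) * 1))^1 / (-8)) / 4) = -159016 / 2069937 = -0.08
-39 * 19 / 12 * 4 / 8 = -247 / 8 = -30.88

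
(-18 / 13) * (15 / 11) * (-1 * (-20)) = -5400 / 143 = -37.76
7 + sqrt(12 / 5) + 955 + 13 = 2* sqrt(15) / 5 + 975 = 976.55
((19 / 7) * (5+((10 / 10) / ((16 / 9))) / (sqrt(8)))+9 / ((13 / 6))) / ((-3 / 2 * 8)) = -1613 / 1092- 57 * sqrt(2) / 1792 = -1.52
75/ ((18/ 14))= 175/ 3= 58.33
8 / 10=4 / 5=0.80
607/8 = 75.88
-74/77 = -0.96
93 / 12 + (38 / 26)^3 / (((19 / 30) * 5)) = 76771 / 8788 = 8.74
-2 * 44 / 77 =-8 / 7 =-1.14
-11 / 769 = -0.01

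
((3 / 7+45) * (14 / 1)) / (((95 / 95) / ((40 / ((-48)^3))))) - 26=-30217 / 1152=-26.23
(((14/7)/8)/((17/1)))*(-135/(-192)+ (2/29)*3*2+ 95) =178393/126208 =1.41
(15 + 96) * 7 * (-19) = -14763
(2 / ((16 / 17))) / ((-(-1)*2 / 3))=3.19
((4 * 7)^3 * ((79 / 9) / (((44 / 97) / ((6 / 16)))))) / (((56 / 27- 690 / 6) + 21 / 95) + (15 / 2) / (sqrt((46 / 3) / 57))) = -1621.44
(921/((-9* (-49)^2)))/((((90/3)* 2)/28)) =-307/15435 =-0.02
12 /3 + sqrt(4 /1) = 6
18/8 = 9/4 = 2.25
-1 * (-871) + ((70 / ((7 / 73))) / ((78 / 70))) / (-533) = 18079927 / 20787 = 869.77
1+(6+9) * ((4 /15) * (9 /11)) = 47 /11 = 4.27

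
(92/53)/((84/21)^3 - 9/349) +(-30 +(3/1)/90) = -1062851329/35499930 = -29.94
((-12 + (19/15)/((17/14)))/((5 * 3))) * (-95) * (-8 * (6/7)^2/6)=-849376/12495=-67.98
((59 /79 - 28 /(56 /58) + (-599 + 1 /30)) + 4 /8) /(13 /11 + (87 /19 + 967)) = -155216567 /240918795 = -0.64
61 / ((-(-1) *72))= 61 / 72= 0.85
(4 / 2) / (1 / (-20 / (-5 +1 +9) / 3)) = -8 / 3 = -2.67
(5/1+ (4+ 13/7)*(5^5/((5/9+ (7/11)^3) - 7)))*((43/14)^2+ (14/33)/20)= -27925.14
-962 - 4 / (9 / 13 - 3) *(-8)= -14638 / 15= -975.87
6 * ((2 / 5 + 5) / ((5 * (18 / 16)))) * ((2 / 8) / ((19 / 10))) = 0.76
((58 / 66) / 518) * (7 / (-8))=-29 / 19536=-0.00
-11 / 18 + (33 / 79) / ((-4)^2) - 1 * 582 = -6627487 / 11376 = -582.59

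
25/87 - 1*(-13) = 1156/87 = 13.29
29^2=841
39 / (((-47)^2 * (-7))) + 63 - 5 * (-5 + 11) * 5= -1345320 / 15463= -87.00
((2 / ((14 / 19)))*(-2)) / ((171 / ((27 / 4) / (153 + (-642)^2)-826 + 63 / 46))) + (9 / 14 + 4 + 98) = 950174342 / 7375893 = 128.82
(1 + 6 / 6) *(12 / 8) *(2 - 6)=-12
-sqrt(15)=-3.87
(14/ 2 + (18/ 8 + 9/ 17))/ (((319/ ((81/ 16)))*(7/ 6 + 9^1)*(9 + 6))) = 10773/ 10585696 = 0.00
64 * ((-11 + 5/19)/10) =-6528/95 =-68.72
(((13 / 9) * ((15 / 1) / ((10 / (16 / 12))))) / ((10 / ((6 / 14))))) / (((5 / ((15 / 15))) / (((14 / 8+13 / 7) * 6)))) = 1313 / 2450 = 0.54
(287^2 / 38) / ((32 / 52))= 1070797 / 304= 3522.36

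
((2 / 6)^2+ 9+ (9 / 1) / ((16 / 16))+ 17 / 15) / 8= 433 / 180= 2.41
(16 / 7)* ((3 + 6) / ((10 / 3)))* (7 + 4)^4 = 3162456 / 35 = 90355.89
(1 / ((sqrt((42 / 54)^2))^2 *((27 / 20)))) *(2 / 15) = 8 / 49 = 0.16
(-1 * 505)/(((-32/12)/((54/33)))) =13635/44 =309.89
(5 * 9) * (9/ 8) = 405/ 8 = 50.62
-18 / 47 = -0.38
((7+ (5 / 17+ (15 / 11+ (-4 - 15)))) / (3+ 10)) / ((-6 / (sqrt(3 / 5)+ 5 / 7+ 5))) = 0.86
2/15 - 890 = -13348/15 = -889.87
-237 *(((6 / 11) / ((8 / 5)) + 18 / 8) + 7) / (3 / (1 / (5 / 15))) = -50007 / 22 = -2273.05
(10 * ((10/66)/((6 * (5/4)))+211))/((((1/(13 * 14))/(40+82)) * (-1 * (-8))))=579829705/99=5856865.71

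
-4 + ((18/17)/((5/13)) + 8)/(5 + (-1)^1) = -223/170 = -1.31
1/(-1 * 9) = -1/9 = -0.11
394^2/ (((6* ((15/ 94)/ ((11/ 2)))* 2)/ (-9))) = -20064253/ 5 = -4012850.60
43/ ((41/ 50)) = 2150/ 41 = 52.44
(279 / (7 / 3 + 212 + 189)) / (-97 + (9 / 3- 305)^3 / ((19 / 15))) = -0.00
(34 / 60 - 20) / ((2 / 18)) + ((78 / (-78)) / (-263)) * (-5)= -174.92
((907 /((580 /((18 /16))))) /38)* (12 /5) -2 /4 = -85711 /220400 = -0.39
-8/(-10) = 4/5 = 0.80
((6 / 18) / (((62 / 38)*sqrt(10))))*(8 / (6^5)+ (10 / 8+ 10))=0.73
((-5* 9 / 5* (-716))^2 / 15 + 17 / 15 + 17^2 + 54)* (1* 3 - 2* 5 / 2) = -5537373.07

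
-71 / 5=-14.20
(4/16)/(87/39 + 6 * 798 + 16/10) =65/1245876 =0.00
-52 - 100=-152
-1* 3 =-3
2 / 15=0.13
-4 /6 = -2 /3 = -0.67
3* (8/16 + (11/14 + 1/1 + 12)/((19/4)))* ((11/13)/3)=9955/3458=2.88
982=982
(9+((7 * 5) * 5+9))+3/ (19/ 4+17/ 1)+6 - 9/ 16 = 92139/ 464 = 198.58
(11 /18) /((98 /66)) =121 /294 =0.41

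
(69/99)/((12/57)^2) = 8303/528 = 15.73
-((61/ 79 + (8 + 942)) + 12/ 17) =-1277835/ 1343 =-951.48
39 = 39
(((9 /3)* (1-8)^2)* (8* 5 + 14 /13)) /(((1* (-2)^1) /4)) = -12076.62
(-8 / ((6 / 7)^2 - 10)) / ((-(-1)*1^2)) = 0.86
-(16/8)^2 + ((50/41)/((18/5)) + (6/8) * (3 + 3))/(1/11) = 36329/738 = 49.23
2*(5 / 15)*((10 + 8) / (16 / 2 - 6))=6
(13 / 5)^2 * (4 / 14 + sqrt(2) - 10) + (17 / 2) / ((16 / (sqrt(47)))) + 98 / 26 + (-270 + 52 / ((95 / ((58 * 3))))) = -223.46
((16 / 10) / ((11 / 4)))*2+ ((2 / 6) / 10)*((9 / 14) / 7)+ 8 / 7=24897 / 10780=2.31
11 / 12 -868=-10405 / 12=-867.08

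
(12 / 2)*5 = 30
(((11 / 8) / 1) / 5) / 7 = 11 / 280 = 0.04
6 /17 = 0.35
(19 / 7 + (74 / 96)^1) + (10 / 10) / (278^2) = 22624975 / 6491856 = 3.49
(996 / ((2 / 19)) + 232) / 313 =9694 / 313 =30.97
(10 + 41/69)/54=731/3726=0.20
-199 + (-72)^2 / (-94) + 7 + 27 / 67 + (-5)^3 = -1170628 / 3149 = -371.75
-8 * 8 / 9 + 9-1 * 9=-64 / 9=-7.11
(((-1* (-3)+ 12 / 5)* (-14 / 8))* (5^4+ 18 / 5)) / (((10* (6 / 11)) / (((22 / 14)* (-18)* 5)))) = 30804543 / 200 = 154022.72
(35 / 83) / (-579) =-35 / 48057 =-0.00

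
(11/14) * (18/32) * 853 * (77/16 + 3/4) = 7515783/3584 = 2097.04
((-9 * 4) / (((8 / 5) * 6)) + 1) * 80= -220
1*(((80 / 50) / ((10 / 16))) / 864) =2 / 675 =0.00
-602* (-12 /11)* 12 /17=86688 /187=463.57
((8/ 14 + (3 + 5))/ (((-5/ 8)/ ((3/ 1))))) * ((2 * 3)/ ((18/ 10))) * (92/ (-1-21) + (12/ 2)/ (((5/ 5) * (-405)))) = 398848/ 693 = 575.54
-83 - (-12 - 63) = -8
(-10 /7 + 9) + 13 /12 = 727 /84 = 8.65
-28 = -28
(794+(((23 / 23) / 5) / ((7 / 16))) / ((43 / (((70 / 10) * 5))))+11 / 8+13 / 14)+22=1971371 / 2408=818.68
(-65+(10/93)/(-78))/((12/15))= -294700/3627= -81.25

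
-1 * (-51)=51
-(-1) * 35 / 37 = 35 / 37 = 0.95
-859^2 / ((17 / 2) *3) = -1475762 / 51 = -28936.51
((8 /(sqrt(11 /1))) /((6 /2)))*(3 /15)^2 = 8*sqrt(11) /825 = 0.03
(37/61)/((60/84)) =259/305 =0.85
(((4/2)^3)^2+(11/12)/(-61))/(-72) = -46837/52704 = -0.89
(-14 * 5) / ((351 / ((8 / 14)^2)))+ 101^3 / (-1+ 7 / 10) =-8438165350 / 2457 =-3434336.73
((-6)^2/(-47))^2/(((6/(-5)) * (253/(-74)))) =79920/558877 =0.14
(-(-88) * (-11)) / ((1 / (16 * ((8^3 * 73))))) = -578879488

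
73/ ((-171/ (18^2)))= -2628/ 19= -138.32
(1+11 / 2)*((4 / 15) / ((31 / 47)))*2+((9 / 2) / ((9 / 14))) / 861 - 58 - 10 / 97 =-32571839 / 616435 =-52.84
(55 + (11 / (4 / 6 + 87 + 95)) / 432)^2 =18837084309241 / 6227103744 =3025.02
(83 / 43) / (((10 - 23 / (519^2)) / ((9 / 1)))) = 201212667 / 115824241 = 1.74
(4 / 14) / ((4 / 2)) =1 / 7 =0.14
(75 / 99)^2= 0.57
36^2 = 1296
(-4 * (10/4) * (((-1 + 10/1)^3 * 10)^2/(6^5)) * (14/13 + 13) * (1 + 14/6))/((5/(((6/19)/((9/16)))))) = -88938000/247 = -360072.87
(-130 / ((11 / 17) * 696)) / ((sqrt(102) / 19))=-1235 * sqrt(102) / 22968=-0.54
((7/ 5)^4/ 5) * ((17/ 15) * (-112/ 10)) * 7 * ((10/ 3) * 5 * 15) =-32000528/ 1875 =-17066.95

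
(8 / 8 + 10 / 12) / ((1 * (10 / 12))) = 11 / 5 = 2.20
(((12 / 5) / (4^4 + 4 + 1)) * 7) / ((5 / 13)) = 364 / 2175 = 0.17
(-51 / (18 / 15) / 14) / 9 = -85 / 252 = -0.34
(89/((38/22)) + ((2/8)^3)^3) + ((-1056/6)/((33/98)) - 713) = -17693671367/14942208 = -1184.14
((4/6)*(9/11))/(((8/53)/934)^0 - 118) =-2/429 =-0.00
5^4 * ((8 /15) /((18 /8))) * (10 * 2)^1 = 80000 /27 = 2962.96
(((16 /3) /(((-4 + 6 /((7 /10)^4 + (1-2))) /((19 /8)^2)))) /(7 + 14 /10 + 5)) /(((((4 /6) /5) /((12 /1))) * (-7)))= 22860325 /9421272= 2.43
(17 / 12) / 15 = 17 / 180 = 0.09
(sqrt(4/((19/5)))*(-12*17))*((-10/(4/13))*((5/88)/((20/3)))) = 9945*sqrt(95)/1672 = 57.97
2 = 2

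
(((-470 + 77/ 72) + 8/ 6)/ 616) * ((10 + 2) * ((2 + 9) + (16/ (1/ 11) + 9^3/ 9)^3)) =-142870998217/ 924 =-154622292.44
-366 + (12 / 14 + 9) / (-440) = -1127349 / 3080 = -366.02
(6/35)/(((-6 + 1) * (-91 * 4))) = 3/31850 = 0.00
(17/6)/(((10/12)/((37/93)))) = 629/465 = 1.35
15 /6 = 5 /2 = 2.50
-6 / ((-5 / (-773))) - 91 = -5093 / 5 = -1018.60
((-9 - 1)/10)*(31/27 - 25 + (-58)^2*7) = -635152/27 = -23524.15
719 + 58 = 777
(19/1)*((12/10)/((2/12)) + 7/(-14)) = 1273/10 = 127.30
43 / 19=2.26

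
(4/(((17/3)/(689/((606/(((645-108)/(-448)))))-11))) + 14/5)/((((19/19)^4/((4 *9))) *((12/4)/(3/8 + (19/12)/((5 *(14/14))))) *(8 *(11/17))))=-945975319/99545600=-9.50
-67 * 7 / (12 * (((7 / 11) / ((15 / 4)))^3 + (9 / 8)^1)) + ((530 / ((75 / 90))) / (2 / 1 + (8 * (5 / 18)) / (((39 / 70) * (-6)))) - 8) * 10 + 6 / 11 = 1459822857114088 / 313996462153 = 4649.17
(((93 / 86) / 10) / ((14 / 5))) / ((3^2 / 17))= 527 / 7224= 0.07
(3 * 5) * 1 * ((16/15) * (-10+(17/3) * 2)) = 64/3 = 21.33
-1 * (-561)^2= -314721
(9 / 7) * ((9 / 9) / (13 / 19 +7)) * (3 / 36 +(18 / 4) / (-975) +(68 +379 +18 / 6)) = 100052499 / 1328600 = 75.31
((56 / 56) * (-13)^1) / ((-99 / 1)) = 13 / 99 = 0.13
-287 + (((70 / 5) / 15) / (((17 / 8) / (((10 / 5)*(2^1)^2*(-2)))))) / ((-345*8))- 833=-98531776 / 87975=-1120.00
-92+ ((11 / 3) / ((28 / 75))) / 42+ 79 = -15013 / 1176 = -12.77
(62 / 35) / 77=62 / 2695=0.02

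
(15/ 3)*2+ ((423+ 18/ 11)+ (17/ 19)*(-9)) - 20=84976/ 209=406.58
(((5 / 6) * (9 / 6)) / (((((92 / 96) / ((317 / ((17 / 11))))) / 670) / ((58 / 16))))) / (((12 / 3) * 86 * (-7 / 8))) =-508143075 / 235382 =-2158.80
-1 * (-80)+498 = 578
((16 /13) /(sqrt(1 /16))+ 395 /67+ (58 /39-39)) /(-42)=34876 /54873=0.64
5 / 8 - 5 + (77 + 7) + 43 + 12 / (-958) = 469851 / 3832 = 122.61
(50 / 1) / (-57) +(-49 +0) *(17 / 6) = -5309 / 38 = -139.71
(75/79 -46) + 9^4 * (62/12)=5348845/158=33853.45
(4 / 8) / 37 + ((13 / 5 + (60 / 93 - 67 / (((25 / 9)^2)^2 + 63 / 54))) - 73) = -70.85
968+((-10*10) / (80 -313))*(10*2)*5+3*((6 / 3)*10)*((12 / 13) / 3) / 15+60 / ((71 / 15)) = 220397900 / 215059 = 1024.83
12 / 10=6 / 5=1.20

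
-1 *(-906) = 906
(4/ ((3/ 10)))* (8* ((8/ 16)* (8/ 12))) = 320/ 9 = 35.56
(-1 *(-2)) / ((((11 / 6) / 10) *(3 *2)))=20 / 11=1.82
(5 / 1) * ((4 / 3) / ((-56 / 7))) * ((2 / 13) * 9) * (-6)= 6.92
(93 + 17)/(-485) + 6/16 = 115/776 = 0.15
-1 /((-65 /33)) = 33 /65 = 0.51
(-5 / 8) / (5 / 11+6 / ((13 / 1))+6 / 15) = -3575 / 7528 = -0.47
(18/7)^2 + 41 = 2333/49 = 47.61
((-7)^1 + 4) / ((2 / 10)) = -15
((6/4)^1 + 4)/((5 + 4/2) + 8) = 11/30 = 0.37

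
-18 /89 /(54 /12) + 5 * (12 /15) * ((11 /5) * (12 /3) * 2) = 31308 /445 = 70.36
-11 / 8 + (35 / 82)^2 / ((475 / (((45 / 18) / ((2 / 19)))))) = -36737 / 26896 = -1.37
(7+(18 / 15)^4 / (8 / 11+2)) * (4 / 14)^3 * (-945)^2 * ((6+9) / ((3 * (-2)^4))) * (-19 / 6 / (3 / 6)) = -319905.33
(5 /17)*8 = 40 /17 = 2.35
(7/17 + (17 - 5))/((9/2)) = 422/153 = 2.76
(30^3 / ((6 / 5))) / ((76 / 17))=95625 / 19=5032.89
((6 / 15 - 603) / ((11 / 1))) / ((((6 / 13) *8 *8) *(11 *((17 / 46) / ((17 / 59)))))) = -900887 / 6853440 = -0.13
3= 3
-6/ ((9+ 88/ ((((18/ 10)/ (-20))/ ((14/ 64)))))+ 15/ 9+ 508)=-54/ 2743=-0.02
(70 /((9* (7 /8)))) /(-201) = -80 /1809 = -0.04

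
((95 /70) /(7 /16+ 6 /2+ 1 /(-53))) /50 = 0.01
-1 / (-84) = 1 / 84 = 0.01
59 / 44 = 1.34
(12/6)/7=2/7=0.29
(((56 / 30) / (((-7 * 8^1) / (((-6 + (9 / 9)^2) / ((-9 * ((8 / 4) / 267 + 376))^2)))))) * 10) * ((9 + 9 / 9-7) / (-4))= -0.00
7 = 7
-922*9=-8298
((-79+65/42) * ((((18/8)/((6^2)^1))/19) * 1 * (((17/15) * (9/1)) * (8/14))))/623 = -55301/23200520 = -0.00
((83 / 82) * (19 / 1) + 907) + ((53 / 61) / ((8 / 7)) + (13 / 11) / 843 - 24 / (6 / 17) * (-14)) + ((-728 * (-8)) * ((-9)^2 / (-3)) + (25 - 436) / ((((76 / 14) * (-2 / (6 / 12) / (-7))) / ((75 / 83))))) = -22747022198795195 / 146293704084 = -155488.73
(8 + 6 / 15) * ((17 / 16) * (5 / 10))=357 / 80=4.46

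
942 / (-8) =-471 / 4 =-117.75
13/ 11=1.18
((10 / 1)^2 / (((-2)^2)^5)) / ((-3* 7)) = -25 / 5376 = -0.00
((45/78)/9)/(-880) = -1/13728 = -0.00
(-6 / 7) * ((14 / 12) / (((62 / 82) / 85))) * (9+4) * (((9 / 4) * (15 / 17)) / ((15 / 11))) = -263835 / 124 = -2127.70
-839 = -839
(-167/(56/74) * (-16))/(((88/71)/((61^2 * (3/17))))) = 1870629.70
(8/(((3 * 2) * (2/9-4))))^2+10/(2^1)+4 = 2637/289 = 9.12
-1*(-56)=56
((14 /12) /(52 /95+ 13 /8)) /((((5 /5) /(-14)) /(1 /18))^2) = 130340 /401193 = 0.32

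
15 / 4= 3.75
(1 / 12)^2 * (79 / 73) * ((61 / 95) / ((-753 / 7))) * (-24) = 33733 / 31332330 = 0.00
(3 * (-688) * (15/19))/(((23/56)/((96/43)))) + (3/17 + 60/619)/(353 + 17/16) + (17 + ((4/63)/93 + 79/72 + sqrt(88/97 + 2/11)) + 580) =-10085143289796287077/1221052695203880 + sqrt(1239854)/1067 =-8258.34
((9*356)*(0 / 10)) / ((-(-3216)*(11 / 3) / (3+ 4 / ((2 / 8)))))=0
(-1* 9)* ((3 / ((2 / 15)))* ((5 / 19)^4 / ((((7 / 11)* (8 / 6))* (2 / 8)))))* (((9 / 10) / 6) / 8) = -0.09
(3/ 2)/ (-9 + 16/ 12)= -9/ 46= -0.20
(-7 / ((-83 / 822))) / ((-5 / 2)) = -11508 / 415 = -27.73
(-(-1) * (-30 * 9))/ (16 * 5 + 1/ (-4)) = -1080/ 319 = -3.39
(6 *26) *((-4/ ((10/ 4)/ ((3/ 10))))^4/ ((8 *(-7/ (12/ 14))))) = -2426112/ 19140625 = -0.13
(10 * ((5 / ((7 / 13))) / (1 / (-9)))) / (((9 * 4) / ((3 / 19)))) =-3.67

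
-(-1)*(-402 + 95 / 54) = -400.24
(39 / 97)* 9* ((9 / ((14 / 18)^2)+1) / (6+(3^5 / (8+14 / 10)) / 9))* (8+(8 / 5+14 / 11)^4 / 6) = 757552824005952 / 6045515966875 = 125.31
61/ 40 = 1.52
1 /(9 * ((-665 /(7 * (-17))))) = 17 /855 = 0.02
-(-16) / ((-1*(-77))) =16 / 77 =0.21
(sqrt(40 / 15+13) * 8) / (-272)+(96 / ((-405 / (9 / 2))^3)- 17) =-516379 / 30375- sqrt(141) / 102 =-17.12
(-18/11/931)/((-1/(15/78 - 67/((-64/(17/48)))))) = 67461/68164096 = 0.00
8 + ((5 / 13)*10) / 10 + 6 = 187 / 13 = 14.38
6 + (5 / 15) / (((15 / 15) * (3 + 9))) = 217 / 36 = 6.03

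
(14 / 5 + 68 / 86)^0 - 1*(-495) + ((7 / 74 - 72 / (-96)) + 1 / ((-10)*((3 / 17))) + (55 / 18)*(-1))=3284861 / 6660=493.22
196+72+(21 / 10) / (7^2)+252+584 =77283 / 70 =1104.04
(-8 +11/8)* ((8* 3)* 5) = -795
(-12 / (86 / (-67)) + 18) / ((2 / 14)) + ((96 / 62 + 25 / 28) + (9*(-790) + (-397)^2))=5624461169 / 37324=150692.88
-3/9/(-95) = 1/285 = 0.00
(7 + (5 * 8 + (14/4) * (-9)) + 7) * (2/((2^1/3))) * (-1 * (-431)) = 58185/2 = 29092.50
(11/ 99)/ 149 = 1/ 1341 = 0.00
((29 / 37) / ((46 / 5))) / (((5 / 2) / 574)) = 16646 / 851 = 19.56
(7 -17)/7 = -10/7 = -1.43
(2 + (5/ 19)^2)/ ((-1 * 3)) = -249/ 361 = -0.69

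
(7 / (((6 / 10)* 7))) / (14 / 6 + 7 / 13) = 65 / 112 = 0.58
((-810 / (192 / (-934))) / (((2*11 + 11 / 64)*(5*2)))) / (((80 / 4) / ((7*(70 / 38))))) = 205947 / 17974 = 11.46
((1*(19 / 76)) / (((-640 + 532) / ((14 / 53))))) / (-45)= 7 / 515160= 0.00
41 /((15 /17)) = 697 /15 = 46.47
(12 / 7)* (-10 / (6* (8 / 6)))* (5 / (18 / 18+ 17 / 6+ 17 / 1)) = -18 / 35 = -0.51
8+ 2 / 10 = 41 / 5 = 8.20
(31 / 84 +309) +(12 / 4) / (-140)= 64963 / 210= 309.35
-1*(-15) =15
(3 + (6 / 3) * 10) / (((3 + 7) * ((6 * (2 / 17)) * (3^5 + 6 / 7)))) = 2737 / 204840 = 0.01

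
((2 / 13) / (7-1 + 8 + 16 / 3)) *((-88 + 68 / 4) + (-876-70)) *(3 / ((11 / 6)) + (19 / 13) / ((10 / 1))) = -7776999 / 539110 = -14.43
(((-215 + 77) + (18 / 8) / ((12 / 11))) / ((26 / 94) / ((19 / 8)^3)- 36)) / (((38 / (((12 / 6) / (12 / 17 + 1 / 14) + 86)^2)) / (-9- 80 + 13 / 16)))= -139809678147061731 / 2032476015104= -68787.86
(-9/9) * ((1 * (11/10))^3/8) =-1331/8000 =-0.17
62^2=3844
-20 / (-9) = 20 / 9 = 2.22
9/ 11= 0.82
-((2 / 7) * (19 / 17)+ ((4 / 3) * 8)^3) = -3900418 / 3213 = -1213.95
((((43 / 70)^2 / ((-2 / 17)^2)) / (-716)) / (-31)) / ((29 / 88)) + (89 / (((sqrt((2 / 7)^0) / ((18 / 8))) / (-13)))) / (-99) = 456219370331 / 17347283800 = 26.30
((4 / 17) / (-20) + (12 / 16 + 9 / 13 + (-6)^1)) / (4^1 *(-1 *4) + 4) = 20197 / 53040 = 0.38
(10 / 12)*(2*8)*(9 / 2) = 60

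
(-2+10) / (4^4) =1 / 32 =0.03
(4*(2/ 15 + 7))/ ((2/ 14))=2996/ 15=199.73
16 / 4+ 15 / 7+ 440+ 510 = 6693 / 7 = 956.14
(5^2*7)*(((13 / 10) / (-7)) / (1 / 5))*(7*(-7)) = 15925 / 2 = 7962.50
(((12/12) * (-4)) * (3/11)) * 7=-84/11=-7.64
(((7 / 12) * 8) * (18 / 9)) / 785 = 28 / 2355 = 0.01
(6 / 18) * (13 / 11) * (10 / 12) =65 / 198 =0.33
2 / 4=1 / 2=0.50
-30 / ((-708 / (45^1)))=225 / 118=1.91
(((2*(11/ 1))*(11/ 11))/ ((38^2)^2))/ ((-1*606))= -11/ 631796208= -0.00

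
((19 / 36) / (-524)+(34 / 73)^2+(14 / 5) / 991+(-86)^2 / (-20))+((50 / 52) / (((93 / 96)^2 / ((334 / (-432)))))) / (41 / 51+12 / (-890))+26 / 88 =-90939049789124356198493 / 245590078247129156112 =-370.29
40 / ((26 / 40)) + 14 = 982 / 13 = 75.54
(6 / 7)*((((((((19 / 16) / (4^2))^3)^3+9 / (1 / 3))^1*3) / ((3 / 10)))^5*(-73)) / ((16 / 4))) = -23062766200797387533043331335358762978067385377003595649443820150940028350372417073324473037276446405155291960620751153125 / 1027487379963552037201647761095334949476861115147389943434439800045341448487641194015368311793336307576471552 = -22445790235998.32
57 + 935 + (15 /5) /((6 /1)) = 1985 /2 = 992.50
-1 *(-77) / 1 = 77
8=8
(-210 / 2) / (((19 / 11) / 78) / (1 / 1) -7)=90090 / 5987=15.05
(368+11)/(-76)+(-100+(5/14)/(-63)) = -3518929/33516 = -104.99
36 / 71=0.51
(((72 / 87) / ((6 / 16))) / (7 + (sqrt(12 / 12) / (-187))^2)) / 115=139876 / 51022165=0.00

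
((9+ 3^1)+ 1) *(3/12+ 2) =117/4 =29.25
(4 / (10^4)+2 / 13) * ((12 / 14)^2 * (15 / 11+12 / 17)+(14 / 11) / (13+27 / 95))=3603590037 / 14454632500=0.25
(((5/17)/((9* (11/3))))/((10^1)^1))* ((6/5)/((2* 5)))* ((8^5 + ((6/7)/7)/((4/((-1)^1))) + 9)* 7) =292013/11900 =24.54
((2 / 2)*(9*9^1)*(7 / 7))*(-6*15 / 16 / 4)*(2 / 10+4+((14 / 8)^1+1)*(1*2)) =-70713 / 64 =-1104.89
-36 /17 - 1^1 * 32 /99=-4108 /1683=-2.44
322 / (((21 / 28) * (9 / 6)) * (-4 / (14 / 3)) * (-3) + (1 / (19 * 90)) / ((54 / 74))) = 208134360 / 1870403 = 111.28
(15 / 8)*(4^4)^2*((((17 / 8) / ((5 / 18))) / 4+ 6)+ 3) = 1340928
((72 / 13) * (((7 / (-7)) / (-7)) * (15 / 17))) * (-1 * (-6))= 6480 / 1547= 4.19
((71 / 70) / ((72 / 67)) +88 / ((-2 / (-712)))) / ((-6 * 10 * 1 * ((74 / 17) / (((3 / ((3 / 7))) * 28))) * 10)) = -18789847363 / 7992000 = -2351.08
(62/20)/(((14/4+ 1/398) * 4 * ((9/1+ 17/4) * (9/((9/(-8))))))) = -6169/2955280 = -0.00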